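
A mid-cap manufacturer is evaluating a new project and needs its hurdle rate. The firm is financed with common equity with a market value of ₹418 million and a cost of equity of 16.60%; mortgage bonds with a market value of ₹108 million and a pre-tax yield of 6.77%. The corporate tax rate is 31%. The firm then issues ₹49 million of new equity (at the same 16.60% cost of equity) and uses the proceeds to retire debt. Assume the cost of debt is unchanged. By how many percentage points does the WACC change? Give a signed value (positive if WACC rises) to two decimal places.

Current WACC:
Total capital V = 418 + 108 = 526.
Equity: weight = 418/526 = 0.7947; cost = 16.6%.
Mortgage bonds: weight = 108/526 = 0.2053; after-tax cost = 6.77% × (1 − 31%) = 4.6713%.
WACC = 0.7947 × 16.6000% + 0.2053 × 4.6713% = 14.1508%.
After the change:
Total capital V = 467 + 59 = 526.
Equity: weight = 467/526 = 0.8878; cost = 16.6%.
Mortgage bonds: weight = 59/526 = 0.1122; after-tax cost = 6.77% × (1 − 31%) = 4.6713%.
WACC = 0.8878 × 16.6000% + 0.1122 × 4.6713% = 15.2620%.
Change in WACC = 15.2620% − 14.1508% = 1.1112 pp.

+1.11 pp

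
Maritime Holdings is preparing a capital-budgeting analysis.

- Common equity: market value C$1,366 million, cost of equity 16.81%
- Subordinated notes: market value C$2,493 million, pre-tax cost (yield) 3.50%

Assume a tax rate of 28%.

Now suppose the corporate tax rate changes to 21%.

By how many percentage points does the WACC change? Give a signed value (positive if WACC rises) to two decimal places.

Current WACC:
Total capital V = 1366 + 2493 = 3859.
Equity: weight = 1366/3859 = 0.3540; cost = 16.81%.
Subordinated notes: weight = 2493/3859 = 0.6460; after-tax cost = 3.5% × (1 − 28%) = 2.5200%.
WACC = 0.3540 × 16.8100% + 0.6460 × 2.5200% = 7.5783%.
After the change:
Total capital V = 1366 + 2493 = 3859.
Equity: weight = 1366/3859 = 0.3540; cost = 16.81%.
Subordinated notes: weight = 2493/3859 = 0.6460; after-tax cost = 3.5% × (1 − 21%) = 2.7650%.
WACC = 0.3540 × 16.8100% + 0.6460 × 2.7650% = 7.7366%.
Change in WACC = 7.7366% − 7.5783% = 0.1583 pp.

+0.16 pp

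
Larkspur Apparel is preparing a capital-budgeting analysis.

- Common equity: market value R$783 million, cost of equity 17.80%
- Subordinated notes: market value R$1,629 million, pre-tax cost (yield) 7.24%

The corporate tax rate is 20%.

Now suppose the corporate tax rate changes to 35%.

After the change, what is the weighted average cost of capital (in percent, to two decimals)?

After the change:
Total capital V = 783 + 1629 = 2412.
Equity: weight = 783/2412 = 0.3246; cost = 17.8%.
Subordinated notes: weight = 1629/2412 = 0.6754; after-tax cost = 7.24% × (1 − 35%) = 4.7060%.
WACC = 0.3246 × 17.8000% + 0.6754 × 4.7060% = 8.9567%.

8.96%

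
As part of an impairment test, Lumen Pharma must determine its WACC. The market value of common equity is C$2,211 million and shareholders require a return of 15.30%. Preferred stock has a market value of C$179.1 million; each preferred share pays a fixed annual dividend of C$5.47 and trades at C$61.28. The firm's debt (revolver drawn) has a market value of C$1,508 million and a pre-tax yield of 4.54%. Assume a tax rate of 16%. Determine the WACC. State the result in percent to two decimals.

Cost of preferred: Rp = 5.47 / 61.28 = 8.9262%.
Total capital V = 2211 + 179.1 + 1508 = 3898.1.
Equity: weight = 2211/3898.1 = 0.5672; cost = 15.3%.
Preferred: weight = 179.1/3898.1 = 0.0459; cost = 8.9262%.
Revolver drawn: weight = 1508/3898.1 = 0.3869; after-tax cost = 4.54% × (1 − 16%) = 3.8136%.
WACC = 0.5672 × 15.3000% + 0.0459 × 8.9262% + 0.3869 × 3.8136% = 10.5636%.

10.56%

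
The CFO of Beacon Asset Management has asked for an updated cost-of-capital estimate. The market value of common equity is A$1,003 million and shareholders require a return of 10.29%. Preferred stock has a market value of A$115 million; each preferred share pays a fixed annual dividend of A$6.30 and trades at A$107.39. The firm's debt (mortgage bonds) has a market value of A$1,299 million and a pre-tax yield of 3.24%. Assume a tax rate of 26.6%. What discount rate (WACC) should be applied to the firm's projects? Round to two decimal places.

Cost of preferred: Rp = 6.3 / 107.39 = 5.8665%.
Total capital V = 1003 + 115 + 1299 = 2417.
Equity: weight = 1003/2417 = 0.4150; cost = 10.29%.
Preferred: weight = 115/2417 = 0.0476; cost = 5.8665%.
Mortgage bonds: weight = 1299/2417 = 0.5374; after-tax cost = 3.24% × (1 − 26.6%) = 2.3782%.
WACC = 0.4150 × 10.2900% + 0.0476 × 5.8665% + 0.5374 × 2.3782% = 5.8274%.

5.83%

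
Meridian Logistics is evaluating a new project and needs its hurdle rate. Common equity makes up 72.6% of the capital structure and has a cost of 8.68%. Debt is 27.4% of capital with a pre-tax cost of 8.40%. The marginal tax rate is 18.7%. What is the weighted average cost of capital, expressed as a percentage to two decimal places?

After-tax cost of debt = 8.4% × (1 − 18.7%) = 6.8292%.
WACC = 0.726 × 8.6800% + 0.274 × 6.8292% = 8.1729%.

8.17%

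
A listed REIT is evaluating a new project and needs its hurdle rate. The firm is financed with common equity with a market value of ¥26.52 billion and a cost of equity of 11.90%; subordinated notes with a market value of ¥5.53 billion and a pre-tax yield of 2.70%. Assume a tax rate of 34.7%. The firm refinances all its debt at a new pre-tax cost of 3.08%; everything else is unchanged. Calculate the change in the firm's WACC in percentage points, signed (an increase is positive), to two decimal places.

Current WACC:
Total capital V = 26.52 + 5.53 = 32.05.
Equity: weight = 26.52/32.05 = 0.8275; cost = 11.9%.
Subordinated notes: weight = 5.53/32.05 = 0.1725; after-tax cost = 2.7% × (1 − 34.7%) = 1.7631%.
WACC = 0.8275 × 11.9000% + 0.1725 × 1.7631% = 10.1509%.
After the change:
Total capital V = 26.52 + 5.53 = 32.05.
Equity: weight = 26.52/32.05 = 0.8275; cost = 11.9%.
Subordinated notes: weight = 5.53/32.05 = 0.1725; after-tax cost = 3.08% × (1 − 34.7%) = 2.0112%.
WACC = 0.8275 × 11.9000% + 0.1725 × 2.0112% = 10.1938%.
Change in WACC = 10.1938% − 10.1509% = 0.0428 pp.

+0.04 pp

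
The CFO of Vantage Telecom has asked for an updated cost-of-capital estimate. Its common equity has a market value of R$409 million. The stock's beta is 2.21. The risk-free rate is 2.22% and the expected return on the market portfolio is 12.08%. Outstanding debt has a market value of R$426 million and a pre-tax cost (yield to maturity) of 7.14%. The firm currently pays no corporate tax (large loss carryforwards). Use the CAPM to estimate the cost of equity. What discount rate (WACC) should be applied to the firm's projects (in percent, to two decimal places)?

15.40%

Market risk premium = 12.08% − 2.22% = 9.86%.
Cost of equity via CAPM: Re = 2.22% + 2.21 × 9.86% = 24.0106%.
Total capital V = 409 + 426 = 835.
Equity: weight = 409/835 = 0.4898; cost = 24.0106%.
Debt: weight = 426/835 = 0.5102; after-tax cost = 7.14% × (1 − 0%) = 7.1400%.
WACC = 0.4898 × 24.0106% + 0.5102 × 7.1400% = 15.4036%.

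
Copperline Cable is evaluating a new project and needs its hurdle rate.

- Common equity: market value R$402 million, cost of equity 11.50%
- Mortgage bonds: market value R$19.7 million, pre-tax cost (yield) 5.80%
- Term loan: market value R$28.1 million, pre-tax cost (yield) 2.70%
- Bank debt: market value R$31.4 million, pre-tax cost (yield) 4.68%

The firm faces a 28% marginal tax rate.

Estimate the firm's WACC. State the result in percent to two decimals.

10.11%

Total capital V = 402 + 19.7 + 28.1 + 31.4 = 481.2.
Equity: weight = 402/481.2 = 0.8354; cost = 11.5%.
Mortgage bonds: weight = 19.7/481.2 = 0.0409; after-tax cost = 5.8% × (1 − 28%) = 4.1760%.
Term loan: weight = 28.1/481.2 = 0.0584; after-tax cost = 2.7% × (1 − 28%) = 1.9440%.
Bank debt: weight = 31.4/481.2 = 0.0653; after-tax cost = 4.68% × (1 − 28%) = 3.3696%.
WACC = 0.8354 × 11.5000% + 0.0409 × 4.1760% + 0.0584 × 1.9440% + 0.0653 × 3.3696% = 10.1116%.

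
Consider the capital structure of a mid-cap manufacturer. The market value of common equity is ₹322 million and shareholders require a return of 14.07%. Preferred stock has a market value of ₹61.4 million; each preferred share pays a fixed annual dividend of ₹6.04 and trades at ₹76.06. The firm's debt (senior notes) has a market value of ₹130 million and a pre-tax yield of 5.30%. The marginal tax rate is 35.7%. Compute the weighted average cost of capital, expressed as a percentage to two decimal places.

10.64%

Cost of preferred: Rp = 6.04 / 76.06 = 7.9411%.
Total capital V = 322 + 61.4 + 130 = 513.4.
Equity: weight = 322/513.4 = 0.6272; cost = 14.07%.
Preferred: weight = 61.4/513.4 = 0.1196; cost = 7.9411%.
Senior notes: weight = 130/513.4 = 0.2532; after-tax cost = 5.3% × (1 − 35.7%) = 3.4079%.
WACC = 0.6272 × 14.0700% + 0.1196 × 7.9411% + 0.2532 × 3.4079% = 10.6372%.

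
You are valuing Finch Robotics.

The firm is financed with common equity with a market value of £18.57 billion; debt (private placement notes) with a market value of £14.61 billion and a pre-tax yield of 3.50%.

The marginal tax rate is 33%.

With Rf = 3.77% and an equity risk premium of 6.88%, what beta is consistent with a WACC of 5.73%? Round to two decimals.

Total capital V = 18.57 + 14.61 = 33.18.
Equity weight = 18.57/33.18 = 0.5597.
Private placement notes weight = 14.61/33.18 = 0.4403.
Debt contribution = 0.4403 × 3.5% × (1 − 33%) = 1.0326%.
Required equity contribution = 5.73% − 1.0326% = 4.6974%  ⇒  Re = 8.3932%.
CAPM: 8.3932% = 3.77% + β × 6.88%  ⇒  β = 0.6720.

0.67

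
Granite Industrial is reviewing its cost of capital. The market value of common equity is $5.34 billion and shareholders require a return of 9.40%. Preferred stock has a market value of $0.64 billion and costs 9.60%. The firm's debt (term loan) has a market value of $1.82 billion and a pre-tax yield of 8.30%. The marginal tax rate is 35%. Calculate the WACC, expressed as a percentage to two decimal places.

8.48%

Total capital V = 5.34 + 0.64 + 1.82 = 7.8.
Equity: weight = 5.34/7.8 = 0.6846; cost = 9.4%.
Preferred: weight = 0.64/7.8 = 0.0821; cost = 9.6%.
Term loan: weight = 1.82/7.8 = 0.2333; after-tax cost = 8.3% × (1 − 35%) = 5.3950%.
WACC = 0.6846 × 9.4000% + 0.0821 × 9.6000% + 0.2333 × 5.3950% = 8.4819%.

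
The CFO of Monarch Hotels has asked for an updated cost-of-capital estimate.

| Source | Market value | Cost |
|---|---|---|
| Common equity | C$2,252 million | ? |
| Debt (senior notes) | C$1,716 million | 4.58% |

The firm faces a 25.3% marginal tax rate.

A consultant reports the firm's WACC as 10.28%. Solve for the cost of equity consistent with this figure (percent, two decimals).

15.51%

Total capital V = 2252 + 1716 = 3968.
Equity weight = 2252/3968 = 0.5675.
Senior notes weight = 1716/3968 = 0.4325.
Debt contribution = 0.4325 × 4.58% × (1 − 25.3%) = 1.4796%.
Required equity contribution = 10.28% − 1.4796% = 8.8004%.
Re = 8.8004% / 0.5675 = 15.5063%.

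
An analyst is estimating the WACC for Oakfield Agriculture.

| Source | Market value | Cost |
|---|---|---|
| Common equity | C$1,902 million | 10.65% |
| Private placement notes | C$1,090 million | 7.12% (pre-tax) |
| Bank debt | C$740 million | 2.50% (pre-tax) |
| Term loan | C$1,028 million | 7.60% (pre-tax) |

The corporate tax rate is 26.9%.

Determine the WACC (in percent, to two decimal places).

6.93%

Total capital V = 1902 + 1090 + 740 + 1028 = 4760.
Equity: weight = 1902/4760 = 0.3996; cost = 10.65%.
Private placement notes: weight = 1090/4760 = 0.2290; after-tax cost = 7.12% × (1 − 26.9%) = 5.2047%.
Bank debt: weight = 740/4760 = 0.1555; after-tax cost = 2.5% × (1 − 26.9%) = 1.8275%.
Term loan: weight = 1028/4760 = 0.2160; after-tax cost = 7.6% × (1 − 26.9%) = 5.5556%.
WACC = 0.3996 × 10.6500% + 0.2290 × 5.2047% + 0.1555 × 1.8275% + 0.2160 × 5.5556% = 6.9313%.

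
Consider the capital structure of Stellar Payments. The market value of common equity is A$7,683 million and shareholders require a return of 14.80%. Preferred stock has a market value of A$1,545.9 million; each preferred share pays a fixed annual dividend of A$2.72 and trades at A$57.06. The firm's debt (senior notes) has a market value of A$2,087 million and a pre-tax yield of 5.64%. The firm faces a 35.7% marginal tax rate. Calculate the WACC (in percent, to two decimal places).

Cost of preferred: Rp = 2.72 / 57.06 = 4.7669%.
Total capital V = 7683 + 1545.9 + 2087 = 11315.9.
Equity: weight = 7683/11315.9 = 0.6790; cost = 14.8%.
Preferred: weight = 1545.9/11315.9 = 0.1366; cost = 4.7669%.
Senior notes: weight = 2087/11315.9 = 0.1844; after-tax cost = 5.64% × (1 − 35.7%) = 3.6265%.
WACC = 0.6790 × 14.8000% + 0.1366 × 4.7669% + 0.1844 × 3.6265% = 11.3686%.

11.37%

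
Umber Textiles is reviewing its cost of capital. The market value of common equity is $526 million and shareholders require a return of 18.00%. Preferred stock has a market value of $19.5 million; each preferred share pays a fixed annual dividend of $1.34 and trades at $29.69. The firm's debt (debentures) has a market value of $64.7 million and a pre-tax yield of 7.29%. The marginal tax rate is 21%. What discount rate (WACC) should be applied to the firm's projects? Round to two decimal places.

Cost of preferred: Rp = 1.34 / 29.69 = 4.5133%.
Total capital V = 526 + 19.5 + 64.7 = 610.2.
Equity: weight = 526/610.2 = 0.8620; cost = 18%.
Preferred: weight = 19.5/610.2 = 0.0320; cost = 4.5133%.
Debentures: weight = 64.7/610.2 = 0.1060; after-tax cost = 7.29% × (1 − 21%) = 5.7591%.
WACC = 0.8620 × 18.0000% + 0.0320 × 4.5133% + 0.1060 × 5.7591% = 16.2711%.

16.27%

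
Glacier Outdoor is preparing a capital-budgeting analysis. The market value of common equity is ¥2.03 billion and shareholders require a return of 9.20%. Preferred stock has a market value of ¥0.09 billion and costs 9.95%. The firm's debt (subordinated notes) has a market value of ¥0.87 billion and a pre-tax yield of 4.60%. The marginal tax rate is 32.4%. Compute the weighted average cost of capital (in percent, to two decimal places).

7.45%

Total capital V = 2.03 + 0.09 + 0.87 = 2.99.
Equity: weight = 2.03/2.99 = 0.6789; cost = 9.2%.
Preferred: weight = 0.09/2.99 = 0.0301; cost = 9.95%.
Subordinated notes: weight = 0.87/2.99 = 0.2910; after-tax cost = 4.6% × (1 − 32.4%) = 3.1096%.
WACC = 0.6789 × 9.2000% + 0.0301 × 9.9500% + 0.2910 × 3.1096% = 7.4505%.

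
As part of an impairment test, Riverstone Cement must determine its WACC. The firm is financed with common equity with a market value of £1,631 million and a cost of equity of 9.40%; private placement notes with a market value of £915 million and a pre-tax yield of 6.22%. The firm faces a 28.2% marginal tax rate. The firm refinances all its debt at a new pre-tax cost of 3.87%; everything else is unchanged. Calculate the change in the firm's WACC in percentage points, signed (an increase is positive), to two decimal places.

-0.61 pp

Current WACC:
Total capital V = 1631 + 915 = 2546.
Equity: weight = 1631/2546 = 0.6406; cost = 9.4%.
Private placement notes: weight = 915/2546 = 0.3594; after-tax cost = 6.22% × (1 − 28.2%) = 4.4660%.
WACC = 0.6406 × 9.4000% + 0.3594 × 4.4660% = 7.6268%.
After the change:
Total capital V = 1631 + 915 = 2546.
Equity: weight = 1631/2546 = 0.6406; cost = 9.4%.
Private placement notes: weight = 915/2546 = 0.3594; after-tax cost = 3.87% × (1 − 28.2%) = 2.7787%.
WACC = 0.6406 × 9.4000% + 0.3594 × 2.7787% = 7.0204%.
Change in WACC = 7.0204% − 7.6268% = -0.6064 pp.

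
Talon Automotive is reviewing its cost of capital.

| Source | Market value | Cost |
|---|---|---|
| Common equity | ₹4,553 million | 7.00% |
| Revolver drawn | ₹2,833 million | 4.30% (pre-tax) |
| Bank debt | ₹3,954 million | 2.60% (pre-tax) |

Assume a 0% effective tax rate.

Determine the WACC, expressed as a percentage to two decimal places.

4.79%

Total capital V = 4553 + 2833 + 3954 = 11340.
Equity: weight = 4553/11340 = 0.4015; cost = 7%.
Revolver drawn: weight = 2833/11340 = 0.2498; after-tax cost = 4.3% × (1 − 0%) = 4.3000%.
Bank debt: weight = 3954/11340 = 0.3487; after-tax cost = 2.6% × (1 − 0%) = 2.6000%.
WACC = 0.4015 × 7.0000% + 0.2498 × 4.3000% + 0.3487 × 2.6000% = 4.7913%.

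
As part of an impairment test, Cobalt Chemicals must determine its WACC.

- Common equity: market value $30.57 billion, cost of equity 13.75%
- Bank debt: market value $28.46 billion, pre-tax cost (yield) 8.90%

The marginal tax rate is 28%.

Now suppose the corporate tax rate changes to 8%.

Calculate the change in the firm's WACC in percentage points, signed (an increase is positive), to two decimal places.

+0.86 pp

Current WACC:
Total capital V = 30.57 + 28.46 = 59.03.
Equity: weight = 30.57/59.03 = 0.5179; cost = 13.75%.
Bank debt: weight = 28.46/59.03 = 0.4821; after-tax cost = 8.9% × (1 − 28%) = 6.4080%.
WACC = 0.5179 × 13.7500% + 0.4821 × 6.4080% = 10.2102%.
After the change:
Total capital V = 30.57 + 28.46 = 59.03.
Equity: weight = 30.57/59.03 = 0.5179; cost = 13.75%.
Bank debt: weight = 28.46/59.03 = 0.4821; after-tax cost = 8.9% × (1 − 8%) = 8.1880%.
WACC = 0.5179 × 13.7500% + 0.4821 × 8.1880% = 11.0684%.
Change in WACC = 11.0684% − 10.2102% = 0.8582 pp.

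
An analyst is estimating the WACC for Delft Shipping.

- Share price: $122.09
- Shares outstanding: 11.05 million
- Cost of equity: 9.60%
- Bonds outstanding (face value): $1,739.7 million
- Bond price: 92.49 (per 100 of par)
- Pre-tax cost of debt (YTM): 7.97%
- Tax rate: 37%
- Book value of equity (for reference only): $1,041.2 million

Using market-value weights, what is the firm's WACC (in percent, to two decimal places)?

Market value of equity E = 122.09 × 11.05m = 1349.0945m. Market value of debt D = 1739.7m × 92.49/100 = 1609.04853m.
Total capital V = 1349.0945 + 1609.04853 = 2958.14303.
Equity: weight = 1349.0945/2958.14303 = 0.4561; cost = 9.6%.
Bonds outstanding: weight = 1609.04853/2958.14303 = 0.5439; after-tax cost = 7.97% × (1 − 37%) = 5.0211%.
WACC = 0.4561 × 9.6000% + 0.5439 × 5.0211% = 7.1094%.

7.11%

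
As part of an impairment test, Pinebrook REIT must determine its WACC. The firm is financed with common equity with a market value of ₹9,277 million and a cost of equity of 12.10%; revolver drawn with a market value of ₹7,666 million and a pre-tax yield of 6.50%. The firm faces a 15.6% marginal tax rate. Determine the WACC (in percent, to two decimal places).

9.11%

Total capital V = 9277 + 7666 = 16943.
Equity: weight = 9277/16943 = 0.5475; cost = 12.1%.
Revolver drawn: weight = 7666/16943 = 0.4525; after-tax cost = 6.5% × (1 − 15.6%) = 5.4860%.
WACC = 0.5475 × 12.1000% + 0.4525 × 5.4860% = 9.1074%.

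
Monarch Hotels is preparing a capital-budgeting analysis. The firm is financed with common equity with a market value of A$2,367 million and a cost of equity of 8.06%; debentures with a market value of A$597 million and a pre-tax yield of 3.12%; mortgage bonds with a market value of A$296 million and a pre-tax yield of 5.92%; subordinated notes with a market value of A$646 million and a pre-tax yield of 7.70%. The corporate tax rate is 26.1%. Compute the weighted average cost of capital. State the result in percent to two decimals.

Total capital V = 2367 + 597 + 296 + 646 = 3906.
Equity: weight = 2367/3906 = 0.6060; cost = 8.06%.
Debentures: weight = 597/3906 = 0.1528; after-tax cost = 3.12% × (1 − 26.1%) = 2.3057%.
Mortgage bonds: weight = 296/3906 = 0.0758; after-tax cost = 5.92% × (1 − 26.1%) = 4.3749%.
Subordinated notes: weight = 646/3906 = 0.1654; after-tax cost = 7.7% × (1 − 26.1%) = 5.6903%.
WACC = 0.6060 × 8.0600% + 0.1528 × 2.3057% + 0.0758 × 4.3749% + 0.1654 × 5.6903% = 6.5093%.

6.51%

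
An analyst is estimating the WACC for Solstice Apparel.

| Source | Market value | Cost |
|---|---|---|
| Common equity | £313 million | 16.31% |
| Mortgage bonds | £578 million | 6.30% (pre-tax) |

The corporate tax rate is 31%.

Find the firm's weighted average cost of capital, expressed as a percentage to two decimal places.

8.55%

Total capital V = 313 + 578 = 891.
Equity: weight = 313/891 = 0.3513; cost = 16.31%.
Mortgage bonds: weight = 578/891 = 0.6487; after-tax cost = 6.3% × (1 − 31%) = 4.3470%.
WACC = 0.3513 × 16.3100% + 0.6487 × 4.3470% = 8.5495%.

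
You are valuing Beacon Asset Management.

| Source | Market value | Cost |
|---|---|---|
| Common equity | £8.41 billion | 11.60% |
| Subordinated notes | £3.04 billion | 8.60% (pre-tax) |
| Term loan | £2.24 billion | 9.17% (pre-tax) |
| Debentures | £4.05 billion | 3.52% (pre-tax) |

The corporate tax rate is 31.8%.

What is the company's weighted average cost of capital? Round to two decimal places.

7.84%

Total capital V = 8.41 + 3.04 + 2.24 + 4.05 = 17.74.
Equity: weight = 8.41/17.74 = 0.4741; cost = 11.6%.
Subordinated notes: weight = 3.04/17.74 = 0.1714; after-tax cost = 8.6% × (1 − 31.8%) = 5.8652%.
Term loan: weight = 2.24/17.74 = 0.1263; after-tax cost = 9.17% × (1 − 31.8%) = 6.2539%.
Debentures: weight = 4.05/17.74 = 0.2283; after-tax cost = 3.52% × (1 − 31.8%) = 2.4006%.
WACC = 0.4741 × 11.6000% + 0.1714 × 5.8652% + 0.1263 × 6.2539% + 0.2283 × 2.4006% = 7.8420%.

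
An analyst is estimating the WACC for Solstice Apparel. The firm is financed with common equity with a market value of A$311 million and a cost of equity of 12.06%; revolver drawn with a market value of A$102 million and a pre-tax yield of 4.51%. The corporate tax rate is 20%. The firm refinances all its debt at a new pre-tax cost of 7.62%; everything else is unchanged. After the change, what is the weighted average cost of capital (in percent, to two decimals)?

10.59%

After the change:
Total capital V = 311 + 102 = 413.
Equity: weight = 311/413 = 0.7530; cost = 12.06%.
Revolver drawn: weight = 102/413 = 0.2470; after-tax cost = 7.62% × (1 − 20%) = 6.0960%.
WACC = 0.7530 × 12.0600% + 0.2470 × 6.0960% = 10.5871%.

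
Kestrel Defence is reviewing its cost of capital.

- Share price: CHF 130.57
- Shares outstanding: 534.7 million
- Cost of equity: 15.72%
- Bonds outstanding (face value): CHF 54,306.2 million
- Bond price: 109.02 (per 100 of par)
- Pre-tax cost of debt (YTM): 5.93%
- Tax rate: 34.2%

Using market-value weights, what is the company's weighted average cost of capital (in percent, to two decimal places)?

10.30%

Market value of equity E = 130.57 × 534.7m = 69815.779m. Market value of debt D = 54306.2m × 109.02/100 = 59204.61924m.
Total capital V = 69815.779 + 59204.61924 = 129020.39824.
Equity: weight = 69815.779/129020.39824 = 0.5411; cost = 15.72%.
Bonds outstanding: weight = 59204.61924/129020.39824 = 0.4589; after-tax cost = 5.93% × (1 − 34.2%) = 3.9019%.
WACC = 0.5411 × 15.7200% + 0.4589 × 3.9019% = 10.2970%.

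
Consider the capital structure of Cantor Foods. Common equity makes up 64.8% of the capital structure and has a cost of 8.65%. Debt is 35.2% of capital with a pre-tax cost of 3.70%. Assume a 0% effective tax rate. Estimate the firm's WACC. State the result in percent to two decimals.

6.91%

After-tax cost of debt = 3.7% × (1 − 0%) = 3.7000%.
WACC = 0.648 × 8.6500% + 0.352 × 3.7000% = 6.9076%.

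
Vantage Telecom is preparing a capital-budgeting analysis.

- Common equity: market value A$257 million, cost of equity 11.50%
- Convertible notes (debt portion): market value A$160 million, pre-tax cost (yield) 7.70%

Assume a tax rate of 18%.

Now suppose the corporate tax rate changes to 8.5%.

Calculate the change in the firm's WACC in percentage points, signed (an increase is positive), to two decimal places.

+0.28 pp

Current WACC:
Total capital V = 257 + 160 = 417.
Equity: weight = 257/417 = 0.6163; cost = 11.5%.
Convertible notes (debt portion): weight = 160/417 = 0.3837; after-tax cost = 7.7% × (1 − 18%) = 6.3140%.
WACC = 0.6163 × 11.5000% + 0.3837 × 6.3140% = 9.5102%.
After the change:
Total capital V = 257 + 160 = 417.
Equity: weight = 257/417 = 0.6163; cost = 11.5%.
Convertible notes (debt portion): weight = 160/417 = 0.3837; after-tax cost = 7.7% × (1 − 8.5%) = 7.0455%.
WACC = 0.6163 × 11.5000% + 0.3837 × 7.0455% = 9.7908%.
Change in WACC = 9.7908% − 9.5102% = 0.2807 pp.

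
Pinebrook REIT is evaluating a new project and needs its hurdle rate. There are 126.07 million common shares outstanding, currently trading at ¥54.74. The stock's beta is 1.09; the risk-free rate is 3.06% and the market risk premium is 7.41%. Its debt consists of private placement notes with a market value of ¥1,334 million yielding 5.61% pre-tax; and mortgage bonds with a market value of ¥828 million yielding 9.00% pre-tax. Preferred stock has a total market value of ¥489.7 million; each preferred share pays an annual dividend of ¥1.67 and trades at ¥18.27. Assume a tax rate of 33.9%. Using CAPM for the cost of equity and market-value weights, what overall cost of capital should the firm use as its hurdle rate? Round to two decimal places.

Cost of equity via CAPM: Re = 3.06% + 1.09 × 7.41% = 11.1369%.
Cost of preferred: Rp = 1.67 / 18.27 = 9.1407%.
Market value of equity E = 54.74 × 126.07m = 6901.0718m.
Total capital V = 6901.0718 + 489.7 + 1334 + 828 = 9552.7718.
Equity: weight = 6901.0718/9552.7718 = 0.7224; cost = 11.1369%.
Preferred: weight = 489.7/9552.7718 = 0.0513; cost = 9.1407%.
Private placement notes: weight = 1334/9552.7718 = 0.1396; after-tax cost = 5.61% × (1 − 33.9%) = 3.7082%.
Mortgage bonds: weight = 828/9552.7718 = 0.0867; after-tax cost = 9% × (1 − 33.9%) = 5.9490%.
WACC = 0.7224 × 11.1369% + 0.0513 × 9.1407% + 0.1396 × 3.7082% + 0.0867 × 5.9490% = 9.5475%.

9.55%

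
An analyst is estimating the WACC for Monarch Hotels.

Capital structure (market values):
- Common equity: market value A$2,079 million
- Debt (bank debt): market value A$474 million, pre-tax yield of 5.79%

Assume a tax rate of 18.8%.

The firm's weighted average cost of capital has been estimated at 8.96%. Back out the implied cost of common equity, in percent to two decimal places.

Total capital V = 2079 + 474 = 2553.
Equity weight = 2079/2553 = 0.8143.
Bank debt weight = 474/2553 = 0.1857.
Debt contribution = 0.1857 × 5.79% × (1 − 18.8%) = 0.8729%.
Required equity contribution = 8.96% − 0.8729% = 8.0871%.
Re = 8.0871% / 0.8143 = 9.9309%.

9.93%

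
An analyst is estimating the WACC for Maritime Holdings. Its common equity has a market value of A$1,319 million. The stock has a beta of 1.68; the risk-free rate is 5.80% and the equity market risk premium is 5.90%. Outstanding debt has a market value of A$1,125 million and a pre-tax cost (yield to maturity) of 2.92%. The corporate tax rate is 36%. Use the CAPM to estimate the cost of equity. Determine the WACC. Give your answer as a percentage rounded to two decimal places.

Cost of equity via CAPM: Re = 5.8% + 1.68 × 5.9% = 15.7120%.
Total capital V = 1319 + 1125 = 2444.
Equity: weight = 1319/2444 = 0.5397; cost = 15.712%.
Debt: weight = 1125/2444 = 0.4603; after-tax cost = 2.92% × (1 − 36%) = 1.8688%.
WACC = 0.5397 × 15.7120% + 0.4603 × 1.8688% = 9.3398%.

9.34%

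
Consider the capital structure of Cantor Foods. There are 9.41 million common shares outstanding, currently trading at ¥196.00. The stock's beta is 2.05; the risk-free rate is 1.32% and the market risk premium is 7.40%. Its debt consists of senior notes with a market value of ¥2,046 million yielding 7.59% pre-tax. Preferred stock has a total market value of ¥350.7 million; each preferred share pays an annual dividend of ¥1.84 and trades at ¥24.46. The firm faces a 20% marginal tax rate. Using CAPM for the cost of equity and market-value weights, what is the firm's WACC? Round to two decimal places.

10.72%

Cost of equity via CAPM: Re = 1.32% + 2.05 × 7.4% = 16.4900%.
Cost of preferred: Rp = 1.84 / 24.46 = 7.5225%.
Market value of equity E = 196.0 × 9.41m = 1844.36m.
Total capital V = 1844.36 + 350.7 + 2046 = 4241.06.
Equity: weight = 1844.36/4241.06 = 0.4349; cost = 16.49%.
Preferred: weight = 350.7/4241.06 = 0.0827; cost = 7.5225%.
Senior notes: weight = 2046/4241.06 = 0.4824; after-tax cost = 7.59% × (1 − 20%) = 6.0720%.
WACC = 0.4349 × 16.4900% + 0.0827 × 7.5225% + 0.4824 × 6.0720% = 10.7225%.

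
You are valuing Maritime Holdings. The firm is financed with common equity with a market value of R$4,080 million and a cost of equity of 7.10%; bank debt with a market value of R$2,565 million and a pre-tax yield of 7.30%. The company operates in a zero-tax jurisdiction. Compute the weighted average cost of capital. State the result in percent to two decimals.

Total capital V = 4080 + 2565 = 6645.
Equity: weight = 4080/6645 = 0.6140; cost = 7.1%.
Bank debt: weight = 2565/6645 = 0.3860; after-tax cost = 7.3% × (1 − 0%) = 7.3000%.
WACC = 0.6140 × 7.1000% + 0.3860 × 7.3000% = 7.1772%.

7.18%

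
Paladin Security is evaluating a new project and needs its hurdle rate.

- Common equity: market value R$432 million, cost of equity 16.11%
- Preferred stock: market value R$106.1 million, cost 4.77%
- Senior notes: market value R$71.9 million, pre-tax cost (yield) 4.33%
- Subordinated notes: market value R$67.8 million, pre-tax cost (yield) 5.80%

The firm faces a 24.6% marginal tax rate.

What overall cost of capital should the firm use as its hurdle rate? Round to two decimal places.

11.80%

Total capital V = 432 + 106.1 + 71.9 + 67.8 = 677.8.
Equity: weight = 432/677.8 = 0.6374; cost = 16.11%.
Preferred: weight = 106.1/677.8 = 0.1565; cost = 4.77%.
Senior notes: weight = 71.9/677.8 = 0.1061; after-tax cost = 4.33% × (1 − 24.6%) = 3.2648%.
Subordinated notes: weight = 67.8/677.8 = 0.1000; after-tax cost = 5.8% × (1 − 24.6%) = 4.3732%.
WACC = 0.6374 × 16.1100% + 0.1565 × 4.7700% + 0.1061 × 3.2648% + 0.1000 × 4.3732% = 11.7983%.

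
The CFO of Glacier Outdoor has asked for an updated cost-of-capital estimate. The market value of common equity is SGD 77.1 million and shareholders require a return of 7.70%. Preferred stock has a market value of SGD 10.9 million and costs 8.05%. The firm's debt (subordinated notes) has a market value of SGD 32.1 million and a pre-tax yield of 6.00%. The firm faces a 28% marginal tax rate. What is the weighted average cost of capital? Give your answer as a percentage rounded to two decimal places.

6.83%

Total capital V = 77.1 + 10.9 + 32.1 = 120.1.
Equity: weight = 77.1/120.1 = 0.6420; cost = 7.7%.
Preferred: weight = 10.9/120.1 = 0.0908; cost = 8.05%.
Subordinated notes: weight = 32.1/120.1 = 0.2673; after-tax cost = 6% × (1 − 28%) = 4.3200%.
WACC = 0.6420 × 7.7000% + 0.0908 × 8.0500% + 0.2673 × 4.3200% = 6.8284%.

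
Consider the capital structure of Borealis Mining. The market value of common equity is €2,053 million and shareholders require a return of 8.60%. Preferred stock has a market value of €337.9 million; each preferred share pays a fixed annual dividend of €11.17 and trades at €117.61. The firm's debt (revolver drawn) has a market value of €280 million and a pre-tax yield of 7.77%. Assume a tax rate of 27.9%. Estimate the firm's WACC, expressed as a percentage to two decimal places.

Cost of preferred: Rp = 11.17 / 117.61 = 9.4975%.
Total capital V = 2053 + 337.9 + 280 = 2670.9.
Equity: weight = 2053/2670.9 = 0.7687; cost = 8.6%.
Preferred: weight = 337.9/2670.9 = 0.1265; cost = 9.4975%.
Revolver drawn: weight = 280/2670.9 = 0.1048; after-tax cost = 7.77% × (1 − 27.9%) = 5.6022%.
WACC = 0.7687 × 8.6000% + 0.1265 × 9.4975% + 0.1048 × 5.6022% = 8.3993%.

8.40%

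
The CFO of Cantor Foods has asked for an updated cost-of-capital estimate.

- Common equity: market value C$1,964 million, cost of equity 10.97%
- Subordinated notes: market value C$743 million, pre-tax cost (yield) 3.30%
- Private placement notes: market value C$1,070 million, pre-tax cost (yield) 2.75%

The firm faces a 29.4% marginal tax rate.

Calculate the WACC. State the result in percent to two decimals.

6.71%

Total capital V = 1964 + 743 + 1070 = 3777.
Equity: weight = 1964/3777 = 0.5200; cost = 10.97%.
Subordinated notes: weight = 743/3777 = 0.1967; after-tax cost = 3.3% × (1 − 29.4%) = 2.3298%.
Private placement notes: weight = 1070/3777 = 0.2833; after-tax cost = 2.75% × (1 − 29.4%) = 1.9415%.
WACC = 0.5200 × 10.9700% + 0.1967 × 2.3298% + 0.2833 × 1.9415% = 6.7126%.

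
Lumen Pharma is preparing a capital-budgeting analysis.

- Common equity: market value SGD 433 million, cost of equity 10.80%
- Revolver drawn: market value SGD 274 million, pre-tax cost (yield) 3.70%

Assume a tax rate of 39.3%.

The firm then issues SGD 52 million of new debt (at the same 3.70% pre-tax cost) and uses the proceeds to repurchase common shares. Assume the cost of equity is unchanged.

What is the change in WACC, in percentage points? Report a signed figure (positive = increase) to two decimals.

Current WACC:
Total capital V = 433 + 274 = 707.
Equity: weight = 433/707 = 0.6124; cost = 10.8%.
Revolver drawn: weight = 274/707 = 0.3876; after-tax cost = 3.7% × (1 − 39.3%) = 2.2459%.
WACC = 0.6124 × 10.8000% + 0.3876 × 2.2459% = 7.4848%.
After the change:
Total capital V = 381 + 326 = 707.
Equity: weight = 381/707 = 0.5389; cost = 10.8%.
Revolver drawn: weight = 326/707 = 0.4611; after-tax cost = 3.7% × (1 − 39.3%) = 2.2459%.
WACC = 0.5389 × 10.8000% + 0.4611 × 2.2459% = 6.8557%.
Change in WACC = 6.8557% − 7.4848% = -0.6292 pp.

-0.63 pp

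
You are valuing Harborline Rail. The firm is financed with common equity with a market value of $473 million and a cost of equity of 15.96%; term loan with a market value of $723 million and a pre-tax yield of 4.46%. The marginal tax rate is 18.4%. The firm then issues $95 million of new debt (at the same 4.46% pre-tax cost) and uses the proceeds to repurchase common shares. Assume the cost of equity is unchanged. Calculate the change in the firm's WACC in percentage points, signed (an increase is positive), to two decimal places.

-0.98 pp

Current WACC:
Total capital V = 473 + 723 = 1196.
Equity: weight = 473/1196 = 0.3955; cost = 15.96%.
Term loan: weight = 723/1196 = 0.6045; after-tax cost = 4.46% × (1 − 18.4%) = 3.6394%.
WACC = 0.3955 × 15.9600% + 0.6045 × 3.6394% = 8.5120%.
After the change:
Total capital V = 378 + 818 = 1196.
Equity: weight = 378/1196 = 0.3161; cost = 15.96%.
Term loan: weight = 818/1196 = 0.6839; after-tax cost = 4.46% × (1 − 18.4%) = 3.6394%.
WACC = 0.3161 × 15.9600% + 0.6839 × 3.6394% = 7.5333%.
Change in WACC = 7.5333% − 8.5120% = -0.9786 pp.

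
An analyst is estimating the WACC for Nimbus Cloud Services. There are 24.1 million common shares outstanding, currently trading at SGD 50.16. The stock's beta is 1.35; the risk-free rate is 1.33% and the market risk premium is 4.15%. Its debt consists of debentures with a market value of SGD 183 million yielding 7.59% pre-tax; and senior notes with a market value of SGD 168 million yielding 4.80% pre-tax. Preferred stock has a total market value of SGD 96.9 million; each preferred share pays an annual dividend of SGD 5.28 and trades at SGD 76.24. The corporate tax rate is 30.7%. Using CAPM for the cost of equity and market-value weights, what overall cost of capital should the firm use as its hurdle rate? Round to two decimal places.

6.38%

Cost of equity via CAPM: Re = 1.33% + 1.35 × 4.15% = 6.9325%.
Cost of preferred: Rp = 5.28 / 76.24 = 6.9255%.
Market value of equity E = 50.16 × 24.1m = 1208.856m.
Total capital V = 1208.856 + 96.9 + 183 + 168 = 1656.756.
Equity: weight = 1208.856/1656.756 = 0.7297; cost = 6.9325%.
Preferred: weight = 96.9/1656.756 = 0.0585; cost = 6.9255%.
Debentures: weight = 183/1656.756 = 0.1105; after-tax cost = 7.59% × (1 − 30.7%) = 5.2599%.
Senior notes: weight = 168/1656.756 = 0.1014; after-tax cost = 4.8% × (1 − 30.7%) = 3.3264%.
WACC = 0.7297 × 6.9325% + 0.0585 × 6.9255% + 0.1105 × 5.2599% + 0.1014 × 3.3264% = 6.3817%.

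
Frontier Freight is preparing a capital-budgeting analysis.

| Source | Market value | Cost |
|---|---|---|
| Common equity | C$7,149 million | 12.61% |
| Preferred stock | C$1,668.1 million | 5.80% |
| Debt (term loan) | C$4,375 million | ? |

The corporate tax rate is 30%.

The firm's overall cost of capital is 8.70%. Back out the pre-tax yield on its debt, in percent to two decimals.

4.88%

Total capital V = 7149 + 1668.1 + 4375 = 13192.1.
Equity weight = 7149/13192.1 = 0.5419.
Preferred weight = 1668.1/13192.1 = 0.1264.
Term loan weight = 4375/13192.1 = 0.3316.
Equity contribution = 0.5419 × 12.61% = 6.8336%.
Preferred contribution = 0.1264 × 5.8% = 0.7334%.
Remaining for debt = 8.7% − 7.5669% = 1.1331%.
Rd × (1 − 30%) × 0.3316 = 1.1331%  ⇒  Rd = 4.8808%.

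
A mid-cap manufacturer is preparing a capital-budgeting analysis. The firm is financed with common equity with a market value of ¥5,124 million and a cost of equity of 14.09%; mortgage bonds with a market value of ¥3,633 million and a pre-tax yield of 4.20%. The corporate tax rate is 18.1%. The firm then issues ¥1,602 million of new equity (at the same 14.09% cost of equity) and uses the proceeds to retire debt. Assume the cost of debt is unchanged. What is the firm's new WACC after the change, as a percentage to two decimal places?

After the change:
Total capital V = 6726 + 2031 = 8757.
Equity: weight = 6726/8757 = 0.7681; cost = 14.09%.
Mortgage bonds: weight = 2031/8757 = 0.2319; after-tax cost = 4.2% × (1 − 18.1%) = 3.4398%.
WACC = 0.7681 × 14.0900% + 0.2319 × 3.4398% = 11.6199%.

11.62%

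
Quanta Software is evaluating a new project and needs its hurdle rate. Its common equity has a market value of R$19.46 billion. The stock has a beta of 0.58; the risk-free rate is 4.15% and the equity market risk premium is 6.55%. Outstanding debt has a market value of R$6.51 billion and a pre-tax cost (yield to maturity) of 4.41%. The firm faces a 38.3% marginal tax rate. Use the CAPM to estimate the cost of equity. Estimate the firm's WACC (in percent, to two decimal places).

6.64%

Cost of equity via CAPM: Re = 4.15% + 0.58 × 6.55% = 7.9490%.
Total capital V = 19.46 + 6.51 = 25.97.
Equity: weight = 19.46/25.97 = 0.7493; cost = 7.949%.
Debt: weight = 6.51/25.97 = 0.2507; after-tax cost = 4.41% × (1 − 38.3%) = 2.7210%.
WACC = 0.7493 × 7.9490% + 0.2507 × 2.7210% = 6.6385%.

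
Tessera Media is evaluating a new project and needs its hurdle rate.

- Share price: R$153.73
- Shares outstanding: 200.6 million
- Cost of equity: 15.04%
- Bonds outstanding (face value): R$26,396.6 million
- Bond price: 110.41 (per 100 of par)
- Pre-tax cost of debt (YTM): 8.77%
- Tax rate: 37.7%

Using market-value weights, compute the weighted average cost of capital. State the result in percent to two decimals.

Market value of equity E = 153.73 × 200.6m = 30838.238m. Market value of debt D = 26396.6m × 110.41/100 = 29144.48606m.
Total capital V = 30838.238 + 29144.48606 = 59982.72406.
Equity: weight = 30838.238/59982.72406 = 0.5141; cost = 15.04%.
Bonds outstanding: weight = 29144.48606/59982.72406 = 0.4859; after-tax cost = 8.77% × (1 − 37.7%) = 5.4637%.
WACC = 0.5141 × 15.0400% + 0.4859 × 5.4637% = 10.3871%.

10.39%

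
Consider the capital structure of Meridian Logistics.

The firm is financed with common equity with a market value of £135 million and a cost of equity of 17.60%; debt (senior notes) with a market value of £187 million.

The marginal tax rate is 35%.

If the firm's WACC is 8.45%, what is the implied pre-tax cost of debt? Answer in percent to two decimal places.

2.84%

Total capital V = 135 + 187 = 322.
Equity weight = 135/322 = 0.4193.
Senior notes weight = 187/322 = 0.5807.
Equity contribution = 0.4193 × 17.6% = 7.3789%.
Remaining for debt = 8.45% − 7.3789% = 1.0711%.
Rd × (1 − 35%) × 0.5807 = 1.0711%  ⇒  Rd = 2.8375%.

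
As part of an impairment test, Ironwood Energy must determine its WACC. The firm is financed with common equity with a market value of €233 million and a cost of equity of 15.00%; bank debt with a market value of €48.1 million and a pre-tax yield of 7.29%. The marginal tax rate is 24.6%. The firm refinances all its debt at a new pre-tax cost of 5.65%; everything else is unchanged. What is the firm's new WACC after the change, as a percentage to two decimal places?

13.16%

After the change:
Total capital V = 233 + 48.1 = 281.1.
Equity: weight = 233/281.1 = 0.8289; cost = 15%.
Bank debt: weight = 48.1/281.1 = 0.1711; after-tax cost = 5.65% × (1 − 24.6%) = 4.2601%.
WACC = 0.8289 × 15.0000% + 0.1711 × 4.2601% = 13.1623%.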